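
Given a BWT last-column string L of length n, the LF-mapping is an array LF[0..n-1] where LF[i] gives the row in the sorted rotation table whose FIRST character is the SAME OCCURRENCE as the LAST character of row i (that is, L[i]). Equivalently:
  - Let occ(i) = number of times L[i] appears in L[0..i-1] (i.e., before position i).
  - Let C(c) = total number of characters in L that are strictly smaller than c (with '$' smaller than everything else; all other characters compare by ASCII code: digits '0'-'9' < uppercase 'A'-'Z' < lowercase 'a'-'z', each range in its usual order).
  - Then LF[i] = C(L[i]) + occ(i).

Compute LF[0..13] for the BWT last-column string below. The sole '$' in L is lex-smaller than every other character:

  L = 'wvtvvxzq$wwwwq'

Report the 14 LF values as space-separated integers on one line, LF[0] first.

Answer: 7 4 3 5 6 12 13 1 0 8 9 10 11 2

Derivation:
Char counts: '$':1, 'q':2, 't':1, 'v':3, 'w':5, 'x':1, 'z':1
C (first-col start): C('$')=0, C('q')=1, C('t')=3, C('v')=4, C('w')=7, C('x')=12, C('z')=13
L[0]='w': occ=0, LF[0]=C('w')+0=7+0=7
L[1]='v': occ=0, LF[1]=C('v')+0=4+0=4
L[2]='t': occ=0, LF[2]=C('t')+0=3+0=3
L[3]='v': occ=1, LF[3]=C('v')+1=4+1=5
L[4]='v': occ=2, LF[4]=C('v')+2=4+2=6
L[5]='x': occ=0, LF[5]=C('x')+0=12+0=12
L[6]='z': occ=0, LF[6]=C('z')+0=13+0=13
L[7]='q': occ=0, LF[7]=C('q')+0=1+0=1
L[8]='$': occ=0, LF[8]=C('$')+0=0+0=0
L[9]='w': occ=1, LF[9]=C('w')+1=7+1=8
L[10]='w': occ=2, LF[10]=C('w')+2=7+2=9
L[11]='w': occ=3, LF[11]=C('w')+3=7+3=10
L[12]='w': occ=4, LF[12]=C('w')+4=7+4=11
L[13]='q': occ=1, LF[13]=C('q')+1=1+1=2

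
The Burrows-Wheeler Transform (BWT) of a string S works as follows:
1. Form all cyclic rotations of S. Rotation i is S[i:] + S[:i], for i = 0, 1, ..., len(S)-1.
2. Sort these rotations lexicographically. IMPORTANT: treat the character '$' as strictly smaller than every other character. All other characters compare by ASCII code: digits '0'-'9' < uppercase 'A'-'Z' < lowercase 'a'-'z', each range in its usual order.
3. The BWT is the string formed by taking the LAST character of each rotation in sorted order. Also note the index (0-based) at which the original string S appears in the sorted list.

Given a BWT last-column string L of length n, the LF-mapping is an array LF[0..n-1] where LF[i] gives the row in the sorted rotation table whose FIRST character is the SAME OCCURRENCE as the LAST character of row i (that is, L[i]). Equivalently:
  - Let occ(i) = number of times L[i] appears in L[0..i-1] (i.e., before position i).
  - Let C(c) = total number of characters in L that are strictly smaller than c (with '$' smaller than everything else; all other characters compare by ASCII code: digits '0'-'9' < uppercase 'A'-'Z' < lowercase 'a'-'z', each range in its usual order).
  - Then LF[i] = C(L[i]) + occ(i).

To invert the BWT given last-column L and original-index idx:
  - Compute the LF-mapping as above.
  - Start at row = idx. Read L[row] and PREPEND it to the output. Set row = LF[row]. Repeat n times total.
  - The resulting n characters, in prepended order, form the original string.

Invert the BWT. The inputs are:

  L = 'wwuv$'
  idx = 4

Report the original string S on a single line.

LF mapping: 3 4 1 2 0
Walk LF starting at row 4, prepending L[row]:
  step 1: row=4, L[4]='$', prepend. Next row=LF[4]=0
  step 2: row=0, L[0]='w', prepend. Next row=LF[0]=3
  step 3: row=3, L[3]='v', prepend. Next row=LF[3]=2
  step 4: row=2, L[2]='u', prepend. Next row=LF[2]=1
  step 5: row=1, L[1]='w', prepend. Next row=LF[1]=4
Reversed output: wuvw$

Answer: wuvw$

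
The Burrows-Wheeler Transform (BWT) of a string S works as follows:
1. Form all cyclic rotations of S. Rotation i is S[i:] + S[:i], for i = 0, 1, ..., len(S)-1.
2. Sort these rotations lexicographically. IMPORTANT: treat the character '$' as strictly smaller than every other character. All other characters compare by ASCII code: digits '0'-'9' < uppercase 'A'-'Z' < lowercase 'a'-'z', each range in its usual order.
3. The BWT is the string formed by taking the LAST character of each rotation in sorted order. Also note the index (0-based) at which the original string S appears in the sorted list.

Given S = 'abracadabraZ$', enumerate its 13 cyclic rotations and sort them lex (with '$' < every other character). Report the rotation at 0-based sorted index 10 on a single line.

All 13 rotations (rotation i = S[i:]+S[:i]):
  rot[0] = abracadabraZ$
  rot[1] = bracadabraZ$a
  rot[2] = racadabraZ$ab
  rot[3] = acadabraZ$abr
  rot[4] = cadabraZ$abra
  rot[5] = adabraZ$abrac
  rot[6] = dabraZ$abraca
  rot[7] = abraZ$abracad
  rot[8] = braZ$abracada
  rot[9] = raZ$abracadab
  rot[10] = aZ$abracadabr
  rot[11] = Z$abracadabra
  rot[12] = $abracadabraZ
Sorted (with $ < everything):
  sorted[0] = $abracadabraZ
  sorted[1] = Z$abracadabra
  sorted[2] = aZ$abracadabr
  sorted[3] = abraZ$abracad
  sorted[4] = abracadabraZ$
  sorted[5] = acadabraZ$abr
  sorted[6] = adabraZ$abrac
  sorted[7] = braZ$abracada
  sorted[8] = bracadabraZ$a
  sorted[9] = cadabraZ$abra
  sorted[10] = dabraZ$abraca
  sorted[11] = raZ$abracadab
  sorted[12] = racadabraZ$ab
sorted[10] = dabraZ$abraca

Answer: dabraZ$abraca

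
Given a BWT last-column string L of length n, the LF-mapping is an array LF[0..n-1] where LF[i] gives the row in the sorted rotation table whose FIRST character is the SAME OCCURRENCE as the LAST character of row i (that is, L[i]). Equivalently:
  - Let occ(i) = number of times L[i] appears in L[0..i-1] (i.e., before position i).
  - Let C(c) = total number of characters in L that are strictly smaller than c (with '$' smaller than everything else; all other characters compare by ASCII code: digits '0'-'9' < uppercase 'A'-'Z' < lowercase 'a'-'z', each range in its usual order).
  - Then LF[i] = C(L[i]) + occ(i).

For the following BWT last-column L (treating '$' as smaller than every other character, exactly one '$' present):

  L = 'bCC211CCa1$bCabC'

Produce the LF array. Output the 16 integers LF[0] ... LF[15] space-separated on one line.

Char counts: '$':1, '1':3, '2':1, 'C':6, 'a':2, 'b':3
C (first-col start): C('$')=0, C('1')=1, C('2')=4, C('C')=5, C('a')=11, C('b')=13
L[0]='b': occ=0, LF[0]=C('b')+0=13+0=13
L[1]='C': occ=0, LF[1]=C('C')+0=5+0=5
L[2]='C': occ=1, LF[2]=C('C')+1=5+1=6
L[3]='2': occ=0, LF[3]=C('2')+0=4+0=4
L[4]='1': occ=0, LF[4]=C('1')+0=1+0=1
L[5]='1': occ=1, LF[5]=C('1')+1=1+1=2
L[6]='C': occ=2, LF[6]=C('C')+2=5+2=7
L[7]='C': occ=3, LF[7]=C('C')+3=5+3=8
L[8]='a': occ=0, LF[8]=C('a')+0=11+0=11
L[9]='1': occ=2, LF[9]=C('1')+2=1+2=3
L[10]='$': occ=0, LF[10]=C('$')+0=0+0=0
L[11]='b': occ=1, LF[11]=C('b')+1=13+1=14
L[12]='C': occ=4, LF[12]=C('C')+4=5+4=9
L[13]='a': occ=1, LF[13]=C('a')+1=11+1=12
L[14]='b': occ=2, LF[14]=C('b')+2=13+2=15
L[15]='C': occ=5, LF[15]=C('C')+5=5+5=10

Answer: 13 5 6 4 1 2 7 8 11 3 0 14 9 12 15 10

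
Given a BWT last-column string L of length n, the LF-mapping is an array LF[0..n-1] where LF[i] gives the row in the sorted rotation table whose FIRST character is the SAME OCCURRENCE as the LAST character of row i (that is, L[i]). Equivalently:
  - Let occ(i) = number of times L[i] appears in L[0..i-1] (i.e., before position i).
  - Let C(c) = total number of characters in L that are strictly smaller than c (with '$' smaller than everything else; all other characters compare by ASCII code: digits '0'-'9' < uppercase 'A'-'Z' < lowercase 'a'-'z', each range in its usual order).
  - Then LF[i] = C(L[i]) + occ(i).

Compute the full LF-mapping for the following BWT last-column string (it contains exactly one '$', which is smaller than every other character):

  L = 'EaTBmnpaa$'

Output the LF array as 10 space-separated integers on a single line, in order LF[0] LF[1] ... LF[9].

Char counts: '$':1, 'B':1, 'E':1, 'T':1, 'a':3, 'm':1, 'n':1, 'p':1
C (first-col start): C('$')=0, C('B')=1, C('E')=2, C('T')=3, C('a')=4, C('m')=7, C('n')=8, C('p')=9
L[0]='E': occ=0, LF[0]=C('E')+0=2+0=2
L[1]='a': occ=0, LF[1]=C('a')+0=4+0=4
L[2]='T': occ=0, LF[2]=C('T')+0=3+0=3
L[3]='B': occ=0, LF[3]=C('B')+0=1+0=1
L[4]='m': occ=0, LF[4]=C('m')+0=7+0=7
L[5]='n': occ=0, LF[5]=C('n')+0=8+0=8
L[6]='p': occ=0, LF[6]=C('p')+0=9+0=9
L[7]='a': occ=1, LF[7]=C('a')+1=4+1=5
L[8]='a': occ=2, LF[8]=C('a')+2=4+2=6
L[9]='$': occ=0, LF[9]=C('$')+0=0+0=0

Answer: 2 4 3 1 7 8 9 5 6 0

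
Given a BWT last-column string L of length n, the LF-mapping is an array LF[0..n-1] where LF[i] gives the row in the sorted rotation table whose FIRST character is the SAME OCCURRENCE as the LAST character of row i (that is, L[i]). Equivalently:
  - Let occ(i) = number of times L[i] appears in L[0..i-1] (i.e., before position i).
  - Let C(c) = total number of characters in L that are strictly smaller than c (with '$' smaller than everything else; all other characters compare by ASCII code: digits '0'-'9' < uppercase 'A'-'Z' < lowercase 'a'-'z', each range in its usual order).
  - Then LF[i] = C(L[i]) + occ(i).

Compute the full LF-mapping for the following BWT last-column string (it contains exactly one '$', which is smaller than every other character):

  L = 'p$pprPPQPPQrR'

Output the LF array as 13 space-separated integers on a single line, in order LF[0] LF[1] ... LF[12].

Char counts: '$':1, 'P':4, 'Q':2, 'R':1, 'p':3, 'r':2
C (first-col start): C('$')=0, C('P')=1, C('Q')=5, C('R')=7, C('p')=8, C('r')=11
L[0]='p': occ=0, LF[0]=C('p')+0=8+0=8
L[1]='$': occ=0, LF[1]=C('$')+0=0+0=0
L[2]='p': occ=1, LF[2]=C('p')+1=8+1=9
L[3]='p': occ=2, LF[3]=C('p')+2=8+2=10
L[4]='r': occ=0, LF[4]=C('r')+0=11+0=11
L[5]='P': occ=0, LF[5]=C('P')+0=1+0=1
L[6]='P': occ=1, LF[6]=C('P')+1=1+1=2
L[7]='Q': occ=0, LF[7]=C('Q')+0=5+0=5
L[8]='P': occ=2, LF[8]=C('P')+2=1+2=3
L[9]='P': occ=3, LF[9]=C('P')+3=1+3=4
L[10]='Q': occ=1, LF[10]=C('Q')+1=5+1=6
L[11]='r': occ=1, LF[11]=C('r')+1=11+1=12
L[12]='R': occ=0, LF[12]=C('R')+0=7+0=7

Answer: 8 0 9 10 11 1 2 5 3 4 6 12 7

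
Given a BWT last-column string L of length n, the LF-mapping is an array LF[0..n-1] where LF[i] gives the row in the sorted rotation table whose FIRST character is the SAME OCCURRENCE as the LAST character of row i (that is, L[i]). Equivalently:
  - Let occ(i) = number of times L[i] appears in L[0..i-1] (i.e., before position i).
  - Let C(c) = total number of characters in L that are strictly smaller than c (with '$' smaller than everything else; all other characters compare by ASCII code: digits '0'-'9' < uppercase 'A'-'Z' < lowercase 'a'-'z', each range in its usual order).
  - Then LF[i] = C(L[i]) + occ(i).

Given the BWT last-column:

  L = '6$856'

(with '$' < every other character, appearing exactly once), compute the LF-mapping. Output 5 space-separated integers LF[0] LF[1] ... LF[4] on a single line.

Char counts: '$':1, '5':1, '6':2, '8':1
C (first-col start): C('$')=0, C('5')=1, C('6')=2, C('8')=4
L[0]='6': occ=0, LF[0]=C('6')+0=2+0=2
L[1]='$': occ=0, LF[1]=C('$')+0=0+0=0
L[2]='8': occ=0, LF[2]=C('8')+0=4+0=4
L[3]='5': occ=0, LF[3]=C('5')+0=1+0=1
L[4]='6': occ=1, LF[4]=C('6')+1=2+1=3

Answer: 2 0 4 1 3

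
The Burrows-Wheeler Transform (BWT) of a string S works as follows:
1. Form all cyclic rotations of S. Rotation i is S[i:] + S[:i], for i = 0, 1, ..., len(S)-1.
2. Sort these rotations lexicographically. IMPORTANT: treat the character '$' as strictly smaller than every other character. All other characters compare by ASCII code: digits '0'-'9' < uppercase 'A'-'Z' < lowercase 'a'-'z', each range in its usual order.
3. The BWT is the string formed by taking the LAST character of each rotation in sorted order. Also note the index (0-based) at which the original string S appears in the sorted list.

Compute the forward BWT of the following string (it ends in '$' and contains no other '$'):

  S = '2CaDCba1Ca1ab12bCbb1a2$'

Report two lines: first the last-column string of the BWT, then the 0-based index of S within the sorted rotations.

All 23 rotations (rotation i = S[i:]+S[:i]):
  rot[0] = 2CaDCba1Ca1ab12bCbb1a2$
  rot[1] = CaDCba1Ca1ab12bCbb1a2$2
  rot[2] = aDCba1Ca1ab12bCbb1a2$2C
  rot[3] = DCba1Ca1ab12bCbb1a2$2Ca
  rot[4] = Cba1Ca1ab12bCbb1a2$2CaD
  rot[5] = ba1Ca1ab12bCbb1a2$2CaDC
  rot[6] = a1Ca1ab12bCbb1a2$2CaDCb
  rot[7] = 1Ca1ab12bCbb1a2$2CaDCba
  rot[8] = Ca1ab12bCbb1a2$2CaDCba1
  rot[9] = a1ab12bCbb1a2$2CaDCba1C
  rot[10] = 1ab12bCbb1a2$2CaDCba1Ca
  rot[11] = ab12bCbb1a2$2CaDCba1Ca1
  rot[12] = b12bCbb1a2$2CaDCba1Ca1a
  rot[13] = 12bCbb1a2$2CaDCba1Ca1ab
  rot[14] = 2bCbb1a2$2CaDCba1Ca1ab1
  rot[15] = bCbb1a2$2CaDCba1Ca1ab12
  rot[16] = Cbb1a2$2CaDCba1Ca1ab12b
  rot[17] = bb1a2$2CaDCba1Ca1ab12bC
  rot[18] = b1a2$2CaDCba1Ca1ab12bCb
  rot[19] = 1a2$2CaDCba1Ca1ab12bCbb
  rot[20] = a2$2CaDCba1Ca1ab12bCbb1
  rot[21] = 2$2CaDCba1Ca1ab12bCbb1a
  rot[22] = $2CaDCba1Ca1ab12bCbb1a2
Sorted (with $ < everything):
  sorted[0] = $2CaDCba1Ca1ab12bCbb1a2  (last char: '2')
  sorted[1] = 12bCbb1a2$2CaDCba1Ca1ab  (last char: 'b')
  sorted[2] = 1Ca1ab12bCbb1a2$2CaDCba  (last char: 'a')
  sorted[3] = 1a2$2CaDCba1Ca1ab12bCbb  (last char: 'b')
  sorted[4] = 1ab12bCbb1a2$2CaDCba1Ca  (last char: 'a')
  sorted[5] = 2$2CaDCba1Ca1ab12bCbb1a  (last char: 'a')
  sorted[6] = 2CaDCba1Ca1ab12bCbb1a2$  (last char: '$')
  sorted[7] = 2bCbb1a2$2CaDCba1Ca1ab1  (last char: '1')
  sorted[8] = Ca1ab12bCbb1a2$2CaDCba1  (last char: '1')
  sorted[9] = CaDCba1Ca1ab12bCbb1a2$2  (last char: '2')
  sorted[10] = Cba1Ca1ab12bCbb1a2$2CaD  (last char: 'D')
  sorted[11] = Cbb1a2$2CaDCba1Ca1ab12b  (last char: 'b')
  sorted[12] = DCba1Ca1ab12bCbb1a2$2Ca  (last char: 'a')
  sorted[13] = a1Ca1ab12bCbb1a2$2CaDCb  (last char: 'b')
  sorted[14] = a1ab12bCbb1a2$2CaDCba1C  (last char: 'C')
  sorted[15] = a2$2CaDCba1Ca1ab12bCbb1  (last char: '1')
  sorted[16] = aDCba1Ca1ab12bCbb1a2$2C  (last char: 'C')
  sorted[17] = ab12bCbb1a2$2CaDCba1Ca1  (last char: '1')
  sorted[18] = b12bCbb1a2$2CaDCba1Ca1a  (last char: 'a')
  sorted[19] = b1a2$2CaDCba1Ca1ab12bCb  (last char: 'b')
  sorted[20] = bCbb1a2$2CaDCba1Ca1ab12  (last char: '2')
  sorted[21] = ba1Ca1ab12bCbb1a2$2CaDC  (last char: 'C')
  sorted[22] = bb1a2$2CaDCba1Ca1ab12bC  (last char: 'C')
Last column: 2babaa$112DbabC1C1ab2CC
Original string S is at sorted index 6

Answer: 2babaa$112DbabC1C1ab2CC
6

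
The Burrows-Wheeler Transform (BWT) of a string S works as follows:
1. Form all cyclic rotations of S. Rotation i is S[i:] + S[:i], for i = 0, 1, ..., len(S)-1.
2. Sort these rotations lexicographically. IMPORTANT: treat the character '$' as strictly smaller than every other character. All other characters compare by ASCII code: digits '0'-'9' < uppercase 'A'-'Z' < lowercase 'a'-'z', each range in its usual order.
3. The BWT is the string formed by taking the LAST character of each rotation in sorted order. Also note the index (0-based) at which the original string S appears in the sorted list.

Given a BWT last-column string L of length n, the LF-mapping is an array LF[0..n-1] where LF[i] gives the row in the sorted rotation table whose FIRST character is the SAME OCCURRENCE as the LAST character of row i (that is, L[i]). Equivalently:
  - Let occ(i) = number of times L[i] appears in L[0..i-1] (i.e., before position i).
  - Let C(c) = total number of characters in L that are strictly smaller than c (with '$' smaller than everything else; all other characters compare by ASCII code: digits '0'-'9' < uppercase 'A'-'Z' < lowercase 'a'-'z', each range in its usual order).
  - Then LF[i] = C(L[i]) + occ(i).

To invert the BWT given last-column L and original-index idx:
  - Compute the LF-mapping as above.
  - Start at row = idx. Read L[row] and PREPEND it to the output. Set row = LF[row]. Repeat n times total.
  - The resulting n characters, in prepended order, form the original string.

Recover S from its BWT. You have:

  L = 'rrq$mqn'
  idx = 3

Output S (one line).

Answer: qnrmqr$

Derivation:
LF mapping: 5 6 3 0 1 4 2
Walk LF starting at row 3, prepending L[row]:
  step 1: row=3, L[3]='$', prepend. Next row=LF[3]=0
  step 2: row=0, L[0]='r', prepend. Next row=LF[0]=5
  step 3: row=5, L[5]='q', prepend. Next row=LF[5]=4
  step 4: row=4, L[4]='m', prepend. Next row=LF[4]=1
  step 5: row=1, L[1]='r', prepend. Next row=LF[1]=6
  step 6: row=6, L[6]='n', prepend. Next row=LF[6]=2
  step 7: row=2, L[2]='q', prepend. Next row=LF[2]=3
Reversed output: qnrmqr$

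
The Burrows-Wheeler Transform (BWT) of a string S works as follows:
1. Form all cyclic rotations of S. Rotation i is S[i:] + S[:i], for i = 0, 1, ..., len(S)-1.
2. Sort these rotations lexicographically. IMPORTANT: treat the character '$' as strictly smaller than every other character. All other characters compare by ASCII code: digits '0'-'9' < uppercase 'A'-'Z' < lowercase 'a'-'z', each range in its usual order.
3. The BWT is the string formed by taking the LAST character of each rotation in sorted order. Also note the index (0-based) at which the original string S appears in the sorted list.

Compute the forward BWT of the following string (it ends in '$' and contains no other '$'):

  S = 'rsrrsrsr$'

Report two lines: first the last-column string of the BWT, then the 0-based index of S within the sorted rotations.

Answer: rsss$rrrr
4

Derivation:
All 9 rotations (rotation i = S[i:]+S[:i]):
  rot[0] = rsrrsrsr$
  rot[1] = srrsrsr$r
  rot[2] = rrsrsr$rs
  rot[3] = rsrsr$rsr
  rot[4] = srsr$rsrr
  rot[5] = rsr$rsrrs
  rot[6] = sr$rsrrsr
  rot[7] = r$rsrrsrs
  rot[8] = $rsrrsrsr
Sorted (with $ < everything):
  sorted[0] = $rsrrsrsr  (last char: 'r')
  sorted[1] = r$rsrrsrs  (last char: 's')
  sorted[2] = rrsrsr$rs  (last char: 's')
  sorted[3] = rsr$rsrrs  (last char: 's')
  sorted[4] = rsrrsrsr$  (last char: '$')
  sorted[5] = rsrsr$rsr  (last char: 'r')
  sorted[6] = sr$rsrrsr  (last char: 'r')
  sorted[7] = srrsrsr$r  (last char: 'r')
  sorted[8] = srsr$rsrr  (last char: 'r')
Last column: rsss$rrrr
Original string S is at sorted index 4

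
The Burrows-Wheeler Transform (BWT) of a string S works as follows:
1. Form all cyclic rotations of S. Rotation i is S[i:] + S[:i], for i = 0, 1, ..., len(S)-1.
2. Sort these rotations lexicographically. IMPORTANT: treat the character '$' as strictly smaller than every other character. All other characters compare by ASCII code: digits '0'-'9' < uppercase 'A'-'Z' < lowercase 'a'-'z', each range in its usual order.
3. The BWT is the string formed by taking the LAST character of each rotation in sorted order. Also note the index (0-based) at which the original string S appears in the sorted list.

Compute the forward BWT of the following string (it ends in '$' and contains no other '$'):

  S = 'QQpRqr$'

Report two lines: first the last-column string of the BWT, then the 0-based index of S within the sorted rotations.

Answer: r$QpQRq
1

Derivation:
All 7 rotations (rotation i = S[i:]+S[:i]):
  rot[0] = QQpRqr$
  rot[1] = QpRqr$Q
  rot[2] = pRqr$QQ
  rot[3] = Rqr$QQp
  rot[4] = qr$QQpR
  rot[5] = r$QQpRq
  rot[6] = $QQpRqr
Sorted (with $ < everything):
  sorted[0] = $QQpRqr  (last char: 'r')
  sorted[1] = QQpRqr$  (last char: '$')
  sorted[2] = QpRqr$Q  (last char: 'Q')
  sorted[3] = Rqr$QQp  (last char: 'p')
  sorted[4] = pRqr$QQ  (last char: 'Q')
  sorted[5] = qr$QQpR  (last char: 'R')
  sorted[6] = r$QQpRq  (last char: 'q')
Last column: r$QpQRq
Original string S is at sorted index 1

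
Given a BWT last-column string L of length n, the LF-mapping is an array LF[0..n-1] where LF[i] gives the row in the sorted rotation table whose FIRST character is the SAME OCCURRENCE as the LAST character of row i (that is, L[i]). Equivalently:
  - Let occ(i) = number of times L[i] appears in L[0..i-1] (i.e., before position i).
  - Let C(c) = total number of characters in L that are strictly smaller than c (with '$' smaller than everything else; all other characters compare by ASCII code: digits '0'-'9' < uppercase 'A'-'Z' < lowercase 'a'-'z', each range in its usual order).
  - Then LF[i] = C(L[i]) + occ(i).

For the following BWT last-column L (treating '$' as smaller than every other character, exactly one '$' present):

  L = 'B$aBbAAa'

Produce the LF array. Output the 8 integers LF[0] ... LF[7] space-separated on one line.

Answer: 3 0 5 4 7 1 2 6

Derivation:
Char counts: '$':1, 'A':2, 'B':2, 'a':2, 'b':1
C (first-col start): C('$')=0, C('A')=1, C('B')=3, C('a')=5, C('b')=7
L[0]='B': occ=0, LF[0]=C('B')+0=3+0=3
L[1]='$': occ=0, LF[1]=C('$')+0=0+0=0
L[2]='a': occ=0, LF[2]=C('a')+0=5+0=5
L[3]='B': occ=1, LF[3]=C('B')+1=3+1=4
L[4]='b': occ=0, LF[4]=C('b')+0=7+0=7
L[5]='A': occ=0, LF[5]=C('A')+0=1+0=1
L[6]='A': occ=1, LF[6]=C('A')+1=1+1=2
L[7]='a': occ=1, LF[7]=C('a')+1=5+1=6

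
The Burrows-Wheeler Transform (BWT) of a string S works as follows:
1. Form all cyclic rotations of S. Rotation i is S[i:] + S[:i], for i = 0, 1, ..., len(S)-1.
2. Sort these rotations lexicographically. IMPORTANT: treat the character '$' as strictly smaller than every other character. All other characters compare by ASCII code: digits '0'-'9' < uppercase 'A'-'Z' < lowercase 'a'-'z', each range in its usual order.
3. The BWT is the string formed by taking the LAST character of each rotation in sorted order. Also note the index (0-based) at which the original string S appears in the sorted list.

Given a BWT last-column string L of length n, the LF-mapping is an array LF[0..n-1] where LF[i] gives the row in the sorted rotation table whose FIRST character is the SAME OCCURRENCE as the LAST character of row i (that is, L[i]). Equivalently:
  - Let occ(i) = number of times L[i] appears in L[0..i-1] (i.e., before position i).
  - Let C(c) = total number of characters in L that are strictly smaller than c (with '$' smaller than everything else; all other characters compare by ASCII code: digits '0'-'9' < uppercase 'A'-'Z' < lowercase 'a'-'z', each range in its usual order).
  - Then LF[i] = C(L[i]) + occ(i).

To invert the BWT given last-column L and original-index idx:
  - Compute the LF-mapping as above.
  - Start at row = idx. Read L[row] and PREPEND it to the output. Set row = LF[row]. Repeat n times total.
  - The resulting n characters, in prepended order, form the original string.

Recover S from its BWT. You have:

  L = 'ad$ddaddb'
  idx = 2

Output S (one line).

LF mapping: 1 4 0 5 6 2 7 8 3
Walk LF starting at row 2, prepending L[row]:
  step 1: row=2, L[2]='$', prepend. Next row=LF[2]=0
  step 2: row=0, L[0]='a', prepend. Next row=LF[0]=1
  step 3: row=1, L[1]='d', prepend. Next row=LF[1]=4
  step 4: row=4, L[4]='d', prepend. Next row=LF[4]=6
  step 5: row=6, L[6]='d', prepend. Next row=LF[6]=7
  step 6: row=7, L[7]='d', prepend. Next row=LF[7]=8
  step 7: row=8, L[8]='b', prepend. Next row=LF[8]=3
  step 8: row=3, L[3]='d', prepend. Next row=LF[3]=5
  step 9: row=5, L[5]='a', prepend. Next row=LF[5]=2
Reversed output: adbdddda$

Answer: adbdddda$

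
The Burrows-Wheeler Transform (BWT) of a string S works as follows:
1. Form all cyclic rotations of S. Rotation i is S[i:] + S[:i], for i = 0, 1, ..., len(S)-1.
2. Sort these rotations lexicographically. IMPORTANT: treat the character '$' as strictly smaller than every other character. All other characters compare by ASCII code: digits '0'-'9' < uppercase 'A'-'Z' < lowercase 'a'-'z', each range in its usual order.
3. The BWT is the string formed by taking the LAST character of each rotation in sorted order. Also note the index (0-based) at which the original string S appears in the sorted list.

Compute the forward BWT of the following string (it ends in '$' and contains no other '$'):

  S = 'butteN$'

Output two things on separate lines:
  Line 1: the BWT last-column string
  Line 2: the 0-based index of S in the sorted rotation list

Answer: Ne$ttub
2

Derivation:
All 7 rotations (rotation i = S[i:]+S[:i]):
  rot[0] = butteN$
  rot[1] = utteN$b
  rot[2] = tteN$bu
  rot[3] = teN$but
  rot[4] = eN$butt
  rot[5] = N$butte
  rot[6] = $butteN
Sorted (with $ < everything):
  sorted[0] = $butteN  (last char: 'N')
  sorted[1] = N$butte  (last char: 'e')
  sorted[2] = butteN$  (last char: '$')
  sorted[3] = eN$butt  (last char: 't')
  sorted[4] = teN$but  (last char: 't')
  sorted[5] = tteN$bu  (last char: 'u')
  sorted[6] = utteN$b  (last char: 'b')
Last column: Ne$ttub
Original string S is at sorted index 2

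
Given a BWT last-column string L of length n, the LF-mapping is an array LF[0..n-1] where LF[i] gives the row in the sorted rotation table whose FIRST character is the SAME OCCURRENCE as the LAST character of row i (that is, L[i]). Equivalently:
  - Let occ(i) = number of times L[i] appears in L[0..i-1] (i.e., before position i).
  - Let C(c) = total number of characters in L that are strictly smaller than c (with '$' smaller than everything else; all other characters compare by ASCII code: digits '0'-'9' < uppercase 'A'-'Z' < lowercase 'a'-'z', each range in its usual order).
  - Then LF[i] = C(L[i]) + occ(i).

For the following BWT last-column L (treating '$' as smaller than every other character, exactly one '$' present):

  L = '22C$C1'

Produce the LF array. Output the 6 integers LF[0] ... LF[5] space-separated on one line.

Answer: 2 3 4 0 5 1

Derivation:
Char counts: '$':1, '1':1, '2':2, 'C':2
C (first-col start): C('$')=0, C('1')=1, C('2')=2, C('C')=4
L[0]='2': occ=0, LF[0]=C('2')+0=2+0=2
L[1]='2': occ=1, LF[1]=C('2')+1=2+1=3
L[2]='C': occ=0, LF[2]=C('C')+0=4+0=4
L[3]='$': occ=0, LF[3]=C('$')+0=0+0=0
L[4]='C': occ=1, LF[4]=C('C')+1=4+1=5
L[5]='1': occ=0, LF[5]=C('1')+0=1+0=1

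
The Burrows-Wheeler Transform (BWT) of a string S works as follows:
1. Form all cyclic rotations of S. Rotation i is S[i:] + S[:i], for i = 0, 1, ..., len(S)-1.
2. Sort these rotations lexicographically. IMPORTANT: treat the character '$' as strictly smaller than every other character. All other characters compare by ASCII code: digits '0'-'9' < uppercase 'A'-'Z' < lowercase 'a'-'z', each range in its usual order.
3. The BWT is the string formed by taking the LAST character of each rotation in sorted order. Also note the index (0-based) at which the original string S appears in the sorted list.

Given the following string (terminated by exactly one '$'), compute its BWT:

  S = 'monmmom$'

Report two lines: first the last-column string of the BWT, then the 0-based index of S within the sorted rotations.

All 8 rotations (rotation i = S[i:]+S[:i]):
  rot[0] = monmmom$
  rot[1] = onmmom$m
  rot[2] = nmmom$mo
  rot[3] = mmom$mon
  rot[4] = mom$monm
  rot[5] = om$monmm
  rot[6] = m$monmmo
  rot[7] = $monmmom
Sorted (with $ < everything):
  sorted[0] = $monmmom  (last char: 'm')
  sorted[1] = m$monmmo  (last char: 'o')
  sorted[2] = mmom$mon  (last char: 'n')
  sorted[3] = mom$monm  (last char: 'm')
  sorted[4] = monmmom$  (last char: '$')
  sorted[5] = nmmom$mo  (last char: 'o')
  sorted[6] = om$monmm  (last char: 'm')
  sorted[7] = onmmom$m  (last char: 'm')
Last column: monm$omm
Original string S is at sorted index 4

Answer: monm$omm
4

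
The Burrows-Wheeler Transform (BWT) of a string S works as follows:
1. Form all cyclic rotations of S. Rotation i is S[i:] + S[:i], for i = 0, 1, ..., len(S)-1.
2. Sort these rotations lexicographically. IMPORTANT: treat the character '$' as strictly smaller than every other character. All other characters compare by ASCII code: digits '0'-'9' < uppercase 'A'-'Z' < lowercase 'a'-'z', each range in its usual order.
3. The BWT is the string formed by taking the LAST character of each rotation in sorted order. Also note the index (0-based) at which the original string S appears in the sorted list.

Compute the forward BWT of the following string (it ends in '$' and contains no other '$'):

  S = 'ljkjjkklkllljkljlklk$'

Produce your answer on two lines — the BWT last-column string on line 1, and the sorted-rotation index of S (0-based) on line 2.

All 21 rotations (rotation i = S[i:]+S[:i]):
  rot[0] = ljkjjkklkllljkljlklk$
  rot[1] = jkjjkklkllljkljlklk$l
  rot[2] = kjjkklkllljkljlklk$lj
  rot[3] = jjkklkllljkljlklk$ljk
  rot[4] = jkklkllljkljlklk$ljkj
  rot[5] = kklkllljkljlklk$ljkjj
  rot[6] = klkllljkljlklk$ljkjjk
  rot[7] = lkllljkljlklk$ljkjjkk
  rot[8] = kllljkljlklk$ljkjjkkl
  rot[9] = llljkljlklk$ljkjjkklk
  rot[10] = lljkljlklk$ljkjjkklkl
  rot[11] = ljkljlklk$ljkjjkklkll
  rot[12] = jkljlklk$ljkjjkklklll
  rot[13] = kljlklk$ljkjjkklklllj
  rot[14] = ljlklk$ljkjjkklkllljk
  rot[15] = jlklk$ljkjjkklkllljkl
  rot[16] = lklk$ljkjjkklkllljklj
  rot[17] = klk$ljkjjkklkllljkljl
  rot[18] = lk$ljkjjkklkllljkljlk
  rot[19] = k$ljkjjkklkllljkljlkl
  rot[20] = $ljkjjkklkllljkljlklk
Sorted (with $ < everything):
  sorted[0] = $ljkjjkklkllljkljlklk  (last char: 'k')
  sorted[1] = jjkklkllljkljlklk$ljk  (last char: 'k')
  sorted[2] = jkjjkklkllljkljlklk$l  (last char: 'l')
  sorted[3] = jkklkllljkljlklk$ljkj  (last char: 'j')
  sorted[4] = jkljlklk$ljkjjkklklll  (last char: 'l')
  sorted[5] = jlklk$ljkjjkklkllljkl  (last char: 'l')
  sorted[6] = k$ljkjjkklkllljkljlkl  (last char: 'l')
  sorted[7] = kjjkklkllljkljlklk$lj  (last char: 'j')
  sorted[8] = kklkllljkljlklk$ljkjj  (last char: 'j')
  sorted[9] = kljlklk$ljkjjkklklllj  (last char: 'j')
  sorted[10] = klk$ljkjjkklkllljkljl  (last char: 'l')
  sorted[11] = klkllljkljlklk$ljkjjk  (last char: 'k')
  sorted[12] = kllljkljlklk$ljkjjkkl  (last char: 'l')
  sorted[13] = ljkjjkklkllljkljlklk$  (last char: '$')
  sorted[14] = ljkljlklk$ljkjjkklkll  (last char: 'l')
  sorted[15] = ljlklk$ljkjjkklkllljk  (last char: 'k')
  sorted[16] = lk$ljkjjkklkllljkljlk  (last char: 'k')
  sorted[17] = lklk$ljkjjkklkllljklj  (last char: 'j')
  sorted[18] = lkllljkljlklk$ljkjjkk  (last char: 'k')
  sorted[19] = lljkljlklk$ljkjjkklkl  (last char: 'l')
  sorted[20] = llljkljlklk$ljkjjkklk  (last char: 'k')
Last column: kkljllljjjlkl$lkkjklk
Original string S is at sorted index 13

Answer: kkljllljjjlkl$lkkjklk
13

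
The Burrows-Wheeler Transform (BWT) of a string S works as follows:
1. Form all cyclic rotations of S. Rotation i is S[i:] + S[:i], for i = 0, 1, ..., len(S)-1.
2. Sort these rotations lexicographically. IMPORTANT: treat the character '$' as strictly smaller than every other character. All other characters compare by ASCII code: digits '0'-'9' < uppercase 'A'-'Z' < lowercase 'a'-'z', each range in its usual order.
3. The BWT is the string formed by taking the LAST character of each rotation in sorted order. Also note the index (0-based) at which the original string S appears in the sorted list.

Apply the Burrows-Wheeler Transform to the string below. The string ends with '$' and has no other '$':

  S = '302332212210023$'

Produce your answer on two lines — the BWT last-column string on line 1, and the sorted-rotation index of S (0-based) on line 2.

All 16 rotations (rotation i = S[i:]+S[:i]):
  rot[0] = 302332212210023$
  rot[1] = 02332212210023$3
  rot[2] = 2332212210023$30
  rot[3] = 332212210023$302
  rot[4] = 32212210023$3023
  rot[5] = 2212210023$30233
  rot[6] = 212210023$302332
  rot[7] = 12210023$3023322
  rot[8] = 2210023$30233221
  rot[9] = 210023$302332212
  rot[10] = 10023$3023322122
  rot[11] = 0023$30233221221
  rot[12] = 023$302332212210
  rot[13] = 23$3023322122100
  rot[14] = 3$30233221221002
  rot[15] = $302332212210023
Sorted (with $ < everything):
  sorted[0] = $302332212210023  (last char: '3')
  sorted[1] = 0023$30233221221  (last char: '1')
  sorted[2] = 023$302332212210  (last char: '0')
  sorted[3] = 02332212210023$3  (last char: '3')
  sorted[4] = 10023$3023322122  (last char: '2')
  sorted[5] = 12210023$3023322  (last char: '2')
  sorted[6] = 210023$302332212  (last char: '2')
  sorted[7] = 212210023$302332  (last char: '2')
  sorted[8] = 2210023$30233221  (last char: '1')
  sorted[9] = 2212210023$30233  (last char: '3')
  sorted[10] = 23$3023322122100  (last char: '0')
  sorted[11] = 2332212210023$30  (last char: '0')
  sorted[12] = 3$30233221221002  (last char: '2')
  sorted[13] = 302332212210023$  (last char: '$')
  sorted[14] = 32212210023$3023  (last char: '3')
  sorted[15] = 332212210023$302  (last char: '2')
Last column: 3103222213002$32
Original string S is at sorted index 13

Answer: 3103222213002$32
13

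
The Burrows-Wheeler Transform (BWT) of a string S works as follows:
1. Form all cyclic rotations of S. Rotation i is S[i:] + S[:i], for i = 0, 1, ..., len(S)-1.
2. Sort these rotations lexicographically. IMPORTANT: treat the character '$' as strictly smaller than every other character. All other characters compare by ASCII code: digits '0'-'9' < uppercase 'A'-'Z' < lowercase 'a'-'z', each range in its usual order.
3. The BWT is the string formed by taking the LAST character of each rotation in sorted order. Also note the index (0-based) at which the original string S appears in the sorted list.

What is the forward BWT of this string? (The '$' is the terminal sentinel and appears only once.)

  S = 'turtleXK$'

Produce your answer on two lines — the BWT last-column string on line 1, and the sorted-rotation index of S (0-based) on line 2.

Answer: KXeltur$t
7

Derivation:
All 9 rotations (rotation i = S[i:]+S[:i]):
  rot[0] = turtleXK$
  rot[1] = urtleXK$t
  rot[2] = rtleXK$tu
  rot[3] = tleXK$tur
  rot[4] = leXK$turt
  rot[5] = eXK$turtl
  rot[6] = XK$turtle
  rot[7] = K$turtleX
  rot[8] = $turtleXK
Sorted (with $ < everything):
  sorted[0] = $turtleXK  (last char: 'K')
  sorted[1] = K$turtleX  (last char: 'X')
  sorted[2] = XK$turtle  (last char: 'e')
  sorted[3] = eXK$turtl  (last char: 'l')
  sorted[4] = leXK$turt  (last char: 't')
  sorted[5] = rtleXK$tu  (last char: 'u')
  sorted[6] = tleXK$tur  (last char: 'r')
  sorted[7] = turtleXK$  (last char: '$')
  sorted[8] = urtleXK$t  (last char: 't')
Last column: KXeltur$t
Original string S is at sorted index 7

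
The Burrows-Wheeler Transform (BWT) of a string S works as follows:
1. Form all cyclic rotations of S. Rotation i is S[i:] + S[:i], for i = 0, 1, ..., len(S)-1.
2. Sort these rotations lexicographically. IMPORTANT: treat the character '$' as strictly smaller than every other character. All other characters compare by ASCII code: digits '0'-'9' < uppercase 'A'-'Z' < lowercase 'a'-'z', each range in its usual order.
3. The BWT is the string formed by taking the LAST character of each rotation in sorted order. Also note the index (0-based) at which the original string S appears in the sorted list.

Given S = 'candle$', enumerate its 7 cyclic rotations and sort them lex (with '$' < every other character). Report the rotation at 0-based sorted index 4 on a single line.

All 7 rotations (rotation i = S[i:]+S[:i]):
  rot[0] = candle$
  rot[1] = andle$c
  rot[2] = ndle$ca
  rot[3] = dle$can
  rot[4] = le$cand
  rot[5] = e$candl
  rot[6] = $candle
Sorted (with $ < everything):
  sorted[0] = $candle
  sorted[1] = andle$c
  sorted[2] = candle$
  sorted[3] = dle$can
  sorted[4] = e$candl
  sorted[5] = le$cand
  sorted[6] = ndle$ca
sorted[4] = e$candl

Answer: e$candl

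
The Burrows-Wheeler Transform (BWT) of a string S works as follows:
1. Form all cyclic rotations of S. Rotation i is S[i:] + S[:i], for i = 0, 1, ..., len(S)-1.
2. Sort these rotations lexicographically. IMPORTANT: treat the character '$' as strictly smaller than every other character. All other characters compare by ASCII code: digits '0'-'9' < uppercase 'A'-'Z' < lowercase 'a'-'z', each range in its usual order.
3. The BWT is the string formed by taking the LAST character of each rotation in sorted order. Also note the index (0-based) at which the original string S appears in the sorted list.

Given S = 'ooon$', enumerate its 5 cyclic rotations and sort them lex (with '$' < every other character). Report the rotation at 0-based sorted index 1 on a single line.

Answer: n$ooo

Derivation:
All 5 rotations (rotation i = S[i:]+S[:i]):
  rot[0] = ooon$
  rot[1] = oon$o
  rot[2] = on$oo
  rot[3] = n$ooo
  rot[4] = $ooon
Sorted (with $ < everything):
  sorted[0] = $ooon
  sorted[1] = n$ooo
  sorted[2] = on$oo
  sorted[3] = oon$o
  sorted[4] = ooon$
sorted[1] = n$ooo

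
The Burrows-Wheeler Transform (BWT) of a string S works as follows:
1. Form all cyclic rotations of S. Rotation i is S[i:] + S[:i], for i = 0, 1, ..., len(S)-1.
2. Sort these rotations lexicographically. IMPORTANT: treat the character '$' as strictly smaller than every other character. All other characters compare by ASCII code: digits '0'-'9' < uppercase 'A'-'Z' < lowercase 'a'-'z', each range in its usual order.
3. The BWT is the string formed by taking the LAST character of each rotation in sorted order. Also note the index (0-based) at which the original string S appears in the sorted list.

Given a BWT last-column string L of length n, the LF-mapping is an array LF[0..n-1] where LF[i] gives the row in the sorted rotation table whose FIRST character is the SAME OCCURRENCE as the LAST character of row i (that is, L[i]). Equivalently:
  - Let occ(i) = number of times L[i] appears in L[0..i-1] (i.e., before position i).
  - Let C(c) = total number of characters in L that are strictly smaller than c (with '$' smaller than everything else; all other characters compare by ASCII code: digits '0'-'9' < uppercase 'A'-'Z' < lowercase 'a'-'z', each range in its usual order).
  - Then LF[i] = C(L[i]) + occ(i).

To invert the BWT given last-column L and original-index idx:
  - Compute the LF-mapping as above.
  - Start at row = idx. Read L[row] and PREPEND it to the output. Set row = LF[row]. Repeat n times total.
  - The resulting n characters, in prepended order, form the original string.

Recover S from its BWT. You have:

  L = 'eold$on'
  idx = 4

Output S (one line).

Answer: noodle$

Derivation:
LF mapping: 2 5 3 1 0 6 4
Walk LF starting at row 4, prepending L[row]:
  step 1: row=4, L[4]='$', prepend. Next row=LF[4]=0
  step 2: row=0, L[0]='e', prepend. Next row=LF[0]=2
  step 3: row=2, L[2]='l', prepend. Next row=LF[2]=3
  step 4: row=3, L[3]='d', prepend. Next row=LF[3]=1
  step 5: row=1, L[1]='o', prepend. Next row=LF[1]=5
  step 6: row=5, L[5]='o', prepend. Next row=LF[5]=6
  step 7: row=6, L[6]='n', prepend. Next row=LF[6]=4
Reversed output: noodle$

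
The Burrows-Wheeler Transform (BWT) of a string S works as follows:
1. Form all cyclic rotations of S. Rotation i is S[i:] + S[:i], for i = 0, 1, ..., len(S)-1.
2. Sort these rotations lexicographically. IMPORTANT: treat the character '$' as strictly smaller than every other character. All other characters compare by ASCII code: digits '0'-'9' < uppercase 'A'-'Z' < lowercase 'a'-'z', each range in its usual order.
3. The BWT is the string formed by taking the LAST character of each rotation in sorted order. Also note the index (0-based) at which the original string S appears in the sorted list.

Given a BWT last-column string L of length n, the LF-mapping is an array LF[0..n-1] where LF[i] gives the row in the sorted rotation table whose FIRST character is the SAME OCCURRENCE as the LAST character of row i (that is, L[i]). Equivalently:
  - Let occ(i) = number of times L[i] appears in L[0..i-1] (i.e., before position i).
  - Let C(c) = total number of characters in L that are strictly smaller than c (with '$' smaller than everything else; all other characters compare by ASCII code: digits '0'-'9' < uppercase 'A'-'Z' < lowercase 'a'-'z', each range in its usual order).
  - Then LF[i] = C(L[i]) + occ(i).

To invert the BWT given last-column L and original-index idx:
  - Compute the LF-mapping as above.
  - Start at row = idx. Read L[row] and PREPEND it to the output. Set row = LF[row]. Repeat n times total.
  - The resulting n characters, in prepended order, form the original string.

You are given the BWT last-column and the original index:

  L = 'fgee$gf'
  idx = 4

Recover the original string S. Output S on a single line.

LF mapping: 3 5 1 2 0 6 4
Walk LF starting at row 4, prepending L[row]:
  step 1: row=4, L[4]='$', prepend. Next row=LF[4]=0
  step 2: row=0, L[0]='f', prepend. Next row=LF[0]=3
  step 3: row=3, L[3]='e', prepend. Next row=LF[3]=2
  step 4: row=2, L[2]='e', prepend. Next row=LF[2]=1
  step 5: row=1, L[1]='g', prepend. Next row=LF[1]=5
  step 6: row=5, L[5]='g', prepend. Next row=LF[5]=6
  step 7: row=6, L[6]='f', prepend. Next row=LF[6]=4
Reversed output: fggeef$

Answer: fggeef$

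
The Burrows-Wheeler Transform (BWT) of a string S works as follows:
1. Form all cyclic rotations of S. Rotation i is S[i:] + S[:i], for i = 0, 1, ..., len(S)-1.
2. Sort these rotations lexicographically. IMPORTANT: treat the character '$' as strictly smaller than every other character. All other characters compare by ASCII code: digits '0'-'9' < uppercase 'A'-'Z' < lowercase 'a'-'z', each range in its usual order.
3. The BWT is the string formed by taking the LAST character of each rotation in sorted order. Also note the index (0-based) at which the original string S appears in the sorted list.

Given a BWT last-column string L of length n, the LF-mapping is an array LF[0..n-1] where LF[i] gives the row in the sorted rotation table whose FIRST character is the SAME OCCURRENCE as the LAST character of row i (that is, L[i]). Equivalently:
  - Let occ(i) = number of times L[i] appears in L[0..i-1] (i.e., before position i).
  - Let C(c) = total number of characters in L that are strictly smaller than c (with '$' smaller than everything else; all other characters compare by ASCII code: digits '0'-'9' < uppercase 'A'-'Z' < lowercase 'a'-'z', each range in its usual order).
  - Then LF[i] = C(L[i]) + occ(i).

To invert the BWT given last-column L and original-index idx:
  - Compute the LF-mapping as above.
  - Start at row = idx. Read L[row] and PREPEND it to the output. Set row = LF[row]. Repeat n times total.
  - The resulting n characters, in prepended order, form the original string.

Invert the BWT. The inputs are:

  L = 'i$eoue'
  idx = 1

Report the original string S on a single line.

Answer: eeuoi$

Derivation:
LF mapping: 3 0 1 4 5 2
Walk LF starting at row 1, prepending L[row]:
  step 1: row=1, L[1]='$', prepend. Next row=LF[1]=0
  step 2: row=0, L[0]='i', prepend. Next row=LF[0]=3
  step 3: row=3, L[3]='o', prepend. Next row=LF[3]=4
  step 4: row=4, L[4]='u', prepend. Next row=LF[4]=5
  step 5: row=5, L[5]='e', prepend. Next row=LF[5]=2
  step 6: row=2, L[2]='e', prepend. Next row=LF[2]=1
Reversed output: eeuoi$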